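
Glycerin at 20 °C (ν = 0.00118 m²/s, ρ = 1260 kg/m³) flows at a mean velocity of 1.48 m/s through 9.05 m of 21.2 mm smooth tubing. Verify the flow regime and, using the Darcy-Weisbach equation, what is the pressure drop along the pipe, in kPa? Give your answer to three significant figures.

Re = VD/ν = 1.48·0.02120/0.00118 = 26.6 → laminar (Re < 2300)
f = 64/Re = 2.407
h_f = f(L/D)V²/(2g) = 2.407·(9.05/0.02120)·1.48²/(2·9.81) = 114.7 m
Δp = ρg·h_f = 1260·9.81·114.7 = 1418 kPa

Δp ≈ 1420 kPa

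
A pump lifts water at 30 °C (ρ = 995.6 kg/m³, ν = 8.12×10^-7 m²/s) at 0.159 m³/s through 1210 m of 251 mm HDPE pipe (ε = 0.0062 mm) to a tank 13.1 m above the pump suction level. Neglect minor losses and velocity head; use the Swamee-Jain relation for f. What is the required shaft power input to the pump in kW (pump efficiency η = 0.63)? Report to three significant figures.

P_shaft ≈ 109 kW

V = 4Q/(πD²) = 3.213 m/s; Re = 9.93×10^5; ε/D = 2.47×10^-5; f = 0.01219
h_f = f(L/D)V²/2g = 30.94 m
Total head H = z + h_f = 13.1 + 30.94 = 44.04 m
P_hyd = ρgQH = 995.6·9.81·0.159·44.04 = 68.39 kW
P_shaft = P_hyd/η = 68.39/0.63 = 108.6 kW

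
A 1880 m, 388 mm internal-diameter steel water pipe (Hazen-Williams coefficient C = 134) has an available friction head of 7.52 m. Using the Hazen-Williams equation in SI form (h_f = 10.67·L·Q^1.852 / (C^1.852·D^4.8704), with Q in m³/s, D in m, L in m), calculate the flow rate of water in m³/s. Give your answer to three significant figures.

Q ≈ 0.157 m³/s

Rearranging: Q = [h_f·C^1.852·D^4.8704 / (10.67·L)]^(1/1.852)
Q = [7.52·134^1.852·0.388^4.8704 / (10.67·1880)]^0.540 = 0.1570 m³/s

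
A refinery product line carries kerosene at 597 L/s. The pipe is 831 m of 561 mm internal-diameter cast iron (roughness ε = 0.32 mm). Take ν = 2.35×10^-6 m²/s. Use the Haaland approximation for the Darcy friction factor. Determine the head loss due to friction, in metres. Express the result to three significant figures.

V = 4Q/(πD²) = 4·0.597/(π·0.561²) = 2.415 m/s
Re = VD/ν = 2.415·0.561/2.35×10^-6 = 5.77×10^5 → turbulent
ε/D = 0.32/561 = 5.70×10^-4
Haaland: f = 0.01791
h_f = f(L/D)V²/(2g) = 0.01791·(831/0.561)·2.415²/(2·9.81) = 7.890 m

h_f ≈ 7.89 m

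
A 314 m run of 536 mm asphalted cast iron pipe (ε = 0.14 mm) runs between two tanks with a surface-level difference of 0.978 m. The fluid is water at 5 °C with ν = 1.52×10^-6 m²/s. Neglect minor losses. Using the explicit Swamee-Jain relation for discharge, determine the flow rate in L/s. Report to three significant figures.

Swamee-Jain (Type II): Q = -0.965·√(gD⁵h_f/L)·ln[ε/(3.7D) + √(3.17ν²L/(gD³h_f))]
√(gD⁵h_f/L) = √(9.81·0.536⁵·0.978/314) = 0.03677
ε/(3.7D) = 7.06×10^-5; √(3.17ν²L/(gD³h_f)) = 3.95×10^-5
Q = -0.965·0.03677·ln(1.100×10^-4) = 0.3234 m³/s
Check: V = 1.43 m/s, Re = 5.05×10^5, f = 0.01604, h_f = 0.984 m ≈ 0.978 m ✓

Q ≈ 323 L/s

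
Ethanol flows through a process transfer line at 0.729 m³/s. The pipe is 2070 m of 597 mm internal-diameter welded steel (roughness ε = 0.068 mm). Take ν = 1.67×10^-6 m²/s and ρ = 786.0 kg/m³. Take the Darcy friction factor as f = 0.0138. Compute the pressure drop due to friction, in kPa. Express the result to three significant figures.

V = 4Q/(πD²) = 4·0.729/(π·0.597²) = 2.604 m/s
h_f = f(L/D)V²/(2g) = 0.01380·(2070/0.597)·2.604²/(2·9.81) = 16.54 m
Δp = ρg·h_f = 786.0·9.81·16.54 = 127.5 kPa

Δp ≈ 128 kPa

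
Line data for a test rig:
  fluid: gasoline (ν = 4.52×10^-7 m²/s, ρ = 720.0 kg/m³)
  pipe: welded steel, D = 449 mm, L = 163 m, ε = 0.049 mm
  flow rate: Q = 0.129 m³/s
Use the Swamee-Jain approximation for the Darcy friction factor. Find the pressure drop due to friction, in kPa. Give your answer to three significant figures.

V = 4Q/(πD²) = 4·0.129/(π·0.449²) = 0.8147 m/s
Re = VD/ν = 0.8147·0.449/4.52×10^-7 = 8.09×10^5 → turbulent
ε/D = 0.049/449 = 1.09×10^-4
Swamee-Jain: f = 0.01389
h_f = f(L/D)V²/(2g) = 0.01389·(163/0.449)·0.8147²/(2·9.81) = 0.1705 m
Δp = ρg·h_f = 720.0·9.81·0.1705 = 1.205 kPa

Δp ≈ 1.20 kPa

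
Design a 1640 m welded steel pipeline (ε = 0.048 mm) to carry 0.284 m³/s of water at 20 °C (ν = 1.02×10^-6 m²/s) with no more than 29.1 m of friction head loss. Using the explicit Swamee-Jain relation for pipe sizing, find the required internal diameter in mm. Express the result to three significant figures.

Swamee-Jain (Type III): D = 0.66·[ε^1.25·(LQ²/(gh_f))^4.75 + ν·Q^9.4·(L/(gh_f))^5.2]^0.04
LQ²/(gh_f) = 0.4634; L/(gh_f) = 5.745
Term 1 = ε^1.25·(…)^4.75 = 1.03×10^-7; Term 2 = ν·Q^9.4·(…)^5.2 = 6.58×10^-8
D = 0.66·(1.03×10^-7 + 6.58×10^-8)^0.04 = 0.3537 m = 354 mm
Check: V = 2.89 m/s, Re = 1.00×10^6, f = 0.01400, h_f = 27.6 m ≈ 29.1 m ✓

D ≈ 354 mm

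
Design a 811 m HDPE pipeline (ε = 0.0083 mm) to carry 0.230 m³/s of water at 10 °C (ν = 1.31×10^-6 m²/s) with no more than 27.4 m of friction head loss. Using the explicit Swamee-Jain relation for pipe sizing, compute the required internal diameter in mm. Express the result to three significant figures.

D ≈ 280 mm

Swamee-Jain (Type III): D = 0.66·[ε^1.25·(LQ²/(gh_f))^4.75 + ν·Q^9.4·(L/(gh_f))^5.2]^0.04
LQ²/(gh_f) = 0.1596; L/(gh_f) = 3.017
Term 1 = ε^1.25·(…)^4.75 = 7.30×10^-11; Term 2 = ν·Q^9.4·(…)^5.2 = 4.09×10^-10
D = 0.66·(7.30×10^-11 + 4.09×10^-10)^0.04 = 0.2798 m = 280 mm
Check: V = 3.74 m/s, Re = 7.99×10^5, f = 0.01266, h_f = 26.2 m ≈ 27.4 m ✓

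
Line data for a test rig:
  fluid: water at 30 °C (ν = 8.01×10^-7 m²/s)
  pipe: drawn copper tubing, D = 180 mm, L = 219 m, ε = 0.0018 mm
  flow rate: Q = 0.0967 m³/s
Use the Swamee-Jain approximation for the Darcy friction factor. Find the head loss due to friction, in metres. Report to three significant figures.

V = 4Q/(πD²) = 4·0.0967/(π·0.180²) = 3.800 m/s
Re = VD/ν = 3.800·0.180/8.01×10^-7 = 8.54×10^5 → turbulent
ε/D = 0.0018/180 = 1.00×10^-5
Swamee-Jain: f = 0.01215
h_f = f(L/D)V²/(2g) = 0.01215·(219/0.180)·3.800²/(2·9.81) = 10.88 m

h_f ≈ 10.9 m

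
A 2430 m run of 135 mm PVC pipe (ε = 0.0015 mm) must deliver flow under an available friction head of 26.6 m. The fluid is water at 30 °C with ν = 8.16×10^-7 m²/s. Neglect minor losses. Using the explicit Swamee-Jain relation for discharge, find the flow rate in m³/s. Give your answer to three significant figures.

Q ≈ 0.0197 m³/s

Swamee-Jain (Type II): Q = -0.965·√(gD⁵h_f/L)·ln[ε/(3.7D) + √(3.17ν²L/(gD³h_f))]
√(gD⁵h_f/L) = √(9.81·0.135⁵·26.6/2430) = 0.002194
ε/(3.7D) = 3.00×10^-6; √(3.17ν²L/(gD³h_f)) = 8.94×10^-5
Q = -0.965·0.002194·ln(9.238×10^-5) = 0.01967 m³/s
Check: V = 1.37 m/s, Re = 2.27×10^5, f = 0.01526, h_f = 26.4 m ≈ 26.6 m ✓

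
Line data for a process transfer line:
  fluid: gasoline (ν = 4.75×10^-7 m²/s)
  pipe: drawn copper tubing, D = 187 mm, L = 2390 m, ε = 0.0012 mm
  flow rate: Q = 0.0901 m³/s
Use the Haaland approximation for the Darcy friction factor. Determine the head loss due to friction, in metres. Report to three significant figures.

V = 4Q/(πD²) = 4·0.0901/(π·0.187²) = 3.281 m/s
Re = VD/ν = 3.281·0.187/4.75×10^-7 = 1.29×10^6 → turbulent
ε/D = 0.0012/187 = 6.42×10^-6
Haaland: f = 0.01124
h_f = f(L/D)V²/(2g) = 0.01124·(2390/0.187)·3.281²/(2·9.81) = 78.79 m

h_f ≈ 78.8 m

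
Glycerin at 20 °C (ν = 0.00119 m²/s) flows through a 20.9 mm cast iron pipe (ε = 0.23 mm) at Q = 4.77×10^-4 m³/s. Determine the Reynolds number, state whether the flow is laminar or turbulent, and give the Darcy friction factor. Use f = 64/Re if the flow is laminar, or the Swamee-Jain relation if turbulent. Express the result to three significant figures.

Re ≈ 24.4; laminar; f = 64/Re ≈ 2.62

V = 4Q/(πD²) = 1.390 m/s
Re = VD/ν = 1.390·0.0209/0.00119 = 24.4
Re < 2300 → laminar → f = 64/Re = 2.621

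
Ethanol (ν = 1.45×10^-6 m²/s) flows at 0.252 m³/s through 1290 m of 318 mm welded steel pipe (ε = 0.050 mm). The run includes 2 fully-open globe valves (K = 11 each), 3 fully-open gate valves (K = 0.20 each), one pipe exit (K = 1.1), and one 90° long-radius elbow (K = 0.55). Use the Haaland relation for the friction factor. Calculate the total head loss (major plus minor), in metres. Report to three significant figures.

V = 4Q/(πD²) = 3.173 m/s; V²/2g = 0.5131 m
Re = 6.96×10^5, ε/D = 1.57×10^-4 → f = 0.01446 (Haaland)
Major: h_f = f(L/D)·V²/2g = 0.01446·4057·0.5131 = 30.09 m
Minor: ΣK = 24.2; h_m = ΣK·V²/2g = 12.44 m
Total H_L = 30.09 + 12.44 = 42.53 m

H_L ≈ 42.5 m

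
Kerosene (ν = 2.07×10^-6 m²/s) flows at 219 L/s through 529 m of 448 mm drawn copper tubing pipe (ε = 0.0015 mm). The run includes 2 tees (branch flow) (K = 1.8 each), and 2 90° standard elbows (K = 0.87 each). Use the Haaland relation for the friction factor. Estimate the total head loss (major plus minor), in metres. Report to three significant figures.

V = 4Q/(πD²) = 1.389 m/s; V²/2g = 0.09838 m
Re = 3.01×10^5, ε/D = 3.35×10^-6 → f = 0.01436 (Haaland)
Major: h_f = f(L/D)·V²/2g = 0.01436·1181·0.09838 = 1.668 m
Minor: ΣK = 5.34; h_m = ΣK·V²/2g = 0.5253 m
Total H_L = 1.668 + 0.5253 = 2.194 m

H_L ≈ 2.19 m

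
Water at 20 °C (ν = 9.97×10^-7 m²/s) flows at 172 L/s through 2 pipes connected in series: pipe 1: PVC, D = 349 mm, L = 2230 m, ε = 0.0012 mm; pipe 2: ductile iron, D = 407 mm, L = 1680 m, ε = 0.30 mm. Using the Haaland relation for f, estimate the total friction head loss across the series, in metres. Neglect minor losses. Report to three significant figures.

H ≈ 20.2 m

Pipe 1: V = 1.798 m/s, Re = 6.29×10^5, ε/D = 3.44×10^-6, f = 0.01259, h_1 = f(L/D)V²/2g = 13.25 m
Pipe 2: V = 1.322 m/s, Re = 5.40×10^5, ε/D = 7.37×10^-4, f = 0.01889, h_2 = f(L/D)V²/2g = 6.947 m
Series → Q common, losses add: H = Σh = 20.20 m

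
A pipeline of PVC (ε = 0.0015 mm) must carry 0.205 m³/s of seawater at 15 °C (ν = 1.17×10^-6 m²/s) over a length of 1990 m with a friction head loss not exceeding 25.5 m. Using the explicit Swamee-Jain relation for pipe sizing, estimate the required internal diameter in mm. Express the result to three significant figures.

D ≈ 324 mm

Swamee-Jain (Type III): D = 0.66·[ε^1.25·(LQ²/(gh_f))^4.75 + ν·Q^9.4·(L/(gh_f))^5.2]^0.04
LQ²/(gh_f) = 0.3343; L/(gh_f) = 7.955
Term 1 = ε^1.25·(…)^4.75 = 2.88×10^-10; Term 2 = ν·Q^9.4·(…)^5.2 = 1.91×10^-8
D = 0.66·(2.88×10^-10 + 1.91×10^-8)^0.04 = 0.3244 m = 324 mm
Check: V = 2.48 m/s, Re = 6.88×10^5, f = 0.01247, h_f = 24.0 m ≈ 25.5 m ✓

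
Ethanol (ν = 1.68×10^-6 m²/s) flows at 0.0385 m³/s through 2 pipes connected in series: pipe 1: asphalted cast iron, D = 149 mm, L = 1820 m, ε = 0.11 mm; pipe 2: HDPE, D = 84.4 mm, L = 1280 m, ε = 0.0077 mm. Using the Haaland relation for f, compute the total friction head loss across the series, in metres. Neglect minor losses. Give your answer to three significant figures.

Pipe 1: V = 2.208 m/s, Re = 1.96×10^5, ε/D = 7.38×10^-4, f = 0.01983, h_1 = f(L/D)V²/2g = 60.18 m
Pipe 2: V = 6.882 m/s, Re = 3.46×10^5, ε/D = 9.12×10^-5, f = 0.01485, h_2 = f(L/D)V²/2g = 543.7 m
Series → Q common, losses add: H = Σh = 603.9 m

H ≈ 604 m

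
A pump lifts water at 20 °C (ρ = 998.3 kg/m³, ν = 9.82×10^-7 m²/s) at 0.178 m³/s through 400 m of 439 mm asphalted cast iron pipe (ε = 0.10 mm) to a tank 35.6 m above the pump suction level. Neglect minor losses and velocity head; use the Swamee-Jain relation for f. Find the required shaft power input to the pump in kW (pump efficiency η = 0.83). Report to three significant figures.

P_shaft ≈ 76.9 kW

V = 4Q/(πD²) = 1.176 m/s; Re = 5.26×10^5; ε/D = 2.28×10^-4; f = 0.01570
h_f = f(L/D)V²/2g = 1.009 m
Total head H = z + h_f = 35.6 + 1.009 = 36.61 m
P_hyd = ρgQH = 998.3·9.81·0.178·36.61 = 63.82 kW
P_shaft = P_hyd/η = 63.82/0.83 = 76.89 kW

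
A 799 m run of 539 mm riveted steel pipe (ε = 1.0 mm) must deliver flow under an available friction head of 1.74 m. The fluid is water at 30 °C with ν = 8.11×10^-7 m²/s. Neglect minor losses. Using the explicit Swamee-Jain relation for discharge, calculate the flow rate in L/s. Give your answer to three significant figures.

Q ≈ 227 L/s

Swamee-Jain (Type II): Q = -0.965·√(gD⁵h_f/L)·ln[ε/(3.7D) + √(3.17ν²L/(gD³h_f))]
√(gD⁵h_f/L) = √(9.81·0.539⁵·1.74/799) = 0.03118
ε/(3.7D) = 5.01×10^-4; √(3.17ν²L/(gD³h_f)) = 2.50×10^-5
Q = -0.965·0.03118·ln(5.264×10^-4) = 0.2271 m³/s
Check: V = 0.995 m/s, Re = 6.62×10^5, f = 0.02335, h_f = 1.75 m ≈ 1.74 m ✓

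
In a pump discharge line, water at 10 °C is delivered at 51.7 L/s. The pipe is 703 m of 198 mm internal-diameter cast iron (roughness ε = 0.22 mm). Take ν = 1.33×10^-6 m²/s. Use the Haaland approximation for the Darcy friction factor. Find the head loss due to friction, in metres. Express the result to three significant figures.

V = 4Q/(πD²) = 4·0.0517/(π·0.198²) = 1.679 m/s
Re = VD/ν = 1.679·0.198/1.33×10^-6 = 2.50×10^5 → turbulent
ε/D = 0.22/198 = 0.00111
Haaland: f = 0.02113
h_f = f(L/D)V²/(2g) = 0.02113·(703/0.198)·1.679²/(2·9.81) = 10.78 m

h_f ≈ 10.8 m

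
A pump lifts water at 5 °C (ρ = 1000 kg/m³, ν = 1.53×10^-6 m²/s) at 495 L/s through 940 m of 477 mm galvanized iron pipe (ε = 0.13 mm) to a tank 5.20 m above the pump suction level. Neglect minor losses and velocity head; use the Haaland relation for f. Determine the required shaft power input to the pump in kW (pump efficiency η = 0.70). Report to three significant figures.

V = 4Q/(πD²) = 2.770 m/s; Re = 8.64×10^5; ε/D = 2.73×10^-4; f = 0.01544
h_f = f(L/D)V²/2g = 11.90 m
Total head H = z + h_f = 5.20 + 11.90 = 17.10 m
P_hyd = ρgQH = 1000·9.81·0.495·17.10 = 83.05 kW
P_shaft = P_hyd/η = 83.05/0.70 = 118.6 kW

P_shaft ≈ 119 kW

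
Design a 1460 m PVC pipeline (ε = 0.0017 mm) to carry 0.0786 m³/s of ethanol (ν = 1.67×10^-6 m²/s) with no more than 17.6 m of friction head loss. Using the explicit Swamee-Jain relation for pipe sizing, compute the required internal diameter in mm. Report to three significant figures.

D ≈ 232 mm

Swamee-Jain (Type III): D = 0.66·[ε^1.25·(LQ²/(gh_f))^4.75 + ν·Q^9.4·(L/(gh_f))^5.2]^0.04
LQ²/(gh_f) = 0.05224; L/(gh_f) = 8.456
Term 1 = ε^1.25·(…)^4.75 = 5.00×10^-14; Term 2 = ν·Q^9.4·(…)^5.2 = 4.58×10^-12
D = 0.66·(5.00×10^-14 + 4.58×10^-12)^0.04 = 0.2324 m = 232 mm
Check: V = 1.85 m/s, Re = 2.58×10^5, f = 0.01487, h_f = 16.4 m ≈ 17.6 m ✓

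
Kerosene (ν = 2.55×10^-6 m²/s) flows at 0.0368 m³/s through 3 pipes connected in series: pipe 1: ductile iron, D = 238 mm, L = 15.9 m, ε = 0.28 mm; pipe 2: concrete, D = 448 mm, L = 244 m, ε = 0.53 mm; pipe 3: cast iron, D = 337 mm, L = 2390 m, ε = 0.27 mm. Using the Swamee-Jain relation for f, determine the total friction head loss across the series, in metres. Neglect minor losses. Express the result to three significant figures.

H ≈ 1.53 m

Pipe 1: V = 0.8272 m/s, Re = 7.72×10^4, ε/D = 0.00118, f = 0.02350, h_1 = f(L/D)V²/2g = 0.05474 m
Pipe 2: V = 0.2335 m/s, Re = 4.10×10^4, ε/D = 0.00118, f = 0.02536, h_2 = f(L/D)V²/2g = 0.03836 m
Pipe 3: V = 0.4126 m/s, Re = 5.45×10^4, ε/D = 8.01×10^-4, f = 0.02330, h_3 = f(L/D)V²/2g = 1.433 m
Series → Q common, losses add: H = Σh = 1.526 m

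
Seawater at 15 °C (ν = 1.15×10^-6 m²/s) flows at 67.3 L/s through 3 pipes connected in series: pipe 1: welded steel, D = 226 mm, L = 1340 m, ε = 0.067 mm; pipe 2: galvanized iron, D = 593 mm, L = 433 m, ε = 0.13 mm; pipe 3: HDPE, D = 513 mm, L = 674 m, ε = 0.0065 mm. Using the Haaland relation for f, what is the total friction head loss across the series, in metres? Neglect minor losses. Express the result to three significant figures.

H ≈ 14.3 m

Pipe 1: V = 1.678 m/s, Re = 3.30×10^5, ε/D = 2.96×10^-4, f = 0.01664, h_1 = f(L/D)V²/2g = 14.15 m
Pipe 2: V = 0.2437 m/s, Re = 1.26×10^5, ε/D = 2.19×10^-4, f = 0.01815, h_2 = f(L/D)V²/2g = 0.04011 m
Pipe 3: V = 0.3256 m/s, Re = 1.45×10^5, ε/D = 1.27×10^-5, f = 0.01657, h_3 = f(L/D)V²/2g = 0.1177 m
Series → Q common, losses add: H = Σh = 14.31 m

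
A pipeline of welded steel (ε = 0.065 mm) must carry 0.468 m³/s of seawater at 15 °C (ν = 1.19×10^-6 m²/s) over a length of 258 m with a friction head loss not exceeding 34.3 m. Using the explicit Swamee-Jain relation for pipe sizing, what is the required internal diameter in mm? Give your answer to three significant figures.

Swamee-Jain (Type III): D = 0.66·[ε^1.25·(LQ²/(gh_f))^4.75 + ν·Q^9.4·(L/(gh_f))^5.2]^0.04
LQ²/(gh_f) = 0.1679; L/(gh_f) = 0.7668
Term 1 = ε^1.25·(…)^4.75 = 1.22×10^-9; Term 2 = ν·Q^9.4·(…)^5.2 = 2.38×10^-10
D = 0.66·(1.22×10^-9 + 2.38×10^-10)^0.04 = 0.2925 m = 292 mm
Check: V = 6.97 m/s, Re = 1.71×10^6, f = 0.01466, h_f = 32.0 m ≈ 34.3 m ✓

D ≈ 292 mm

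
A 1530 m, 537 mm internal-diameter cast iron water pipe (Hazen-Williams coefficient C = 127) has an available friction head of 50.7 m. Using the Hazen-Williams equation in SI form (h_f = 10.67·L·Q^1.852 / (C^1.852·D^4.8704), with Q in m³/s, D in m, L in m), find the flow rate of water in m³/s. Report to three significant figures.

Q ≈ 1.10 m³/s

Rearranging: Q = [h_f·C^1.852·D^4.8704 / (10.67·L)]^(1/1.852)
Q = [50.7·127^1.852·0.537^4.8704 / (10.67·1530)]^0.540 = 1.095 m³/s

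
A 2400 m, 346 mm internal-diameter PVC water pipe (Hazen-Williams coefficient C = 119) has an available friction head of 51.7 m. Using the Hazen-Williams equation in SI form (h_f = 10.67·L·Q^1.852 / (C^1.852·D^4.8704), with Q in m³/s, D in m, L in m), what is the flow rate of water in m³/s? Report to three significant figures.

Q ≈ 0.256 m³/s

Rearranging: Q = [h_f·C^1.852·D^4.8704 / (10.67·L)]^(1/1.852)
Q = [51.7·119^1.852·0.346^4.8704 / (10.67·2400)]^0.540 = 0.2560 m³/s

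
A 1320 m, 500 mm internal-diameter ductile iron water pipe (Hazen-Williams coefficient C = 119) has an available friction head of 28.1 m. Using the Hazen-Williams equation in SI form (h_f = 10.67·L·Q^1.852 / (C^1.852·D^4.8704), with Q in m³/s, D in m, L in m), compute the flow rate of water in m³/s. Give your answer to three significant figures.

Rearranging: Q = [h_f·C^1.852·D^4.8704 / (10.67·L)]^(1/1.852)
Q = [28.1·119^1.852·0.500^4.8704 / (10.67·1320)]^0.540 = 0.6699 m³/s

Q ≈ 0.670 m³/s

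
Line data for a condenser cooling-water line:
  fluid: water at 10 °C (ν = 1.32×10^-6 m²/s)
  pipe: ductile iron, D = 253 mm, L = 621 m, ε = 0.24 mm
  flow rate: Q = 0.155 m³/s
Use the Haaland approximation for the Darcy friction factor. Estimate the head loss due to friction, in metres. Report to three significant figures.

h_f ≈ 23.6 m

V = 4Q/(πD²) = 4·0.155/(π·0.253²) = 3.083 m/s
Re = VD/ν = 3.083·0.253/1.32×10^-6 = 5.91×10^5 → turbulent
ε/D = 0.24/253 = 9.49×10^-4
Haaland: f = 0.01989
h_f = f(L/D)V²/(2g) = 0.01989·(621/0.253)·3.083²/(2·9.81) = 23.65 m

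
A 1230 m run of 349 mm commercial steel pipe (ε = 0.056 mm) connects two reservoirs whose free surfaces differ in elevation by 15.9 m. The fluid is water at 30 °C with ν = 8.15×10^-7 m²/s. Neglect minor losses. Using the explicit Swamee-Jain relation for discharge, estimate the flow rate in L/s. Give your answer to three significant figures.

Swamee-Jain (Type II): Q = -0.965·√(gD⁵h_f/L)·ln[ε/(3.7D) + √(3.17ν²L/(gD³h_f))]
√(gD⁵h_f/L) = √(9.81·0.349⁵·15.9/1230) = 0.02562
ε/(3.7D) = 4.34×10^-5; √(3.17ν²L/(gD³h_f)) = 1.98×10^-5
Q = -0.965·0.02562·ln(6.313×10^-5) = 0.2391 m³/s
Check: V = 2.50 m/s, Re = 1.07×10^6, f = 0.01425, h_f = 16.0 m ≈ 15.9 m ✓

Q ≈ 239 L/s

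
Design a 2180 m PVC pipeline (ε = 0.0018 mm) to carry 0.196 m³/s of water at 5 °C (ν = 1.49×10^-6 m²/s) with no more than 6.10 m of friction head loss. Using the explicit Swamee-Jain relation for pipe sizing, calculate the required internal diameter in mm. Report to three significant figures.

D ≈ 442 mm

Swamee-Jain (Type III): D = 0.66·[ε^1.25·(LQ²/(gh_f))^4.75 + ν·Q^9.4·(L/(gh_f))^5.2]^0.04
LQ²/(gh_f) = 1.399; L/(gh_f) = 36.43
Term 1 = ε^1.25·(…)^4.75 = 3.25×10^-7; Term 2 = ν·Q^9.4·(…)^5.2 = 4.36×10^-5
D = 0.66·(3.25×10^-7 + 4.36×10^-5)^0.04 = 0.4418 m = 442 mm
Check: V = 1.28 m/s, Re = 3.79×10^5, f = 0.01382, h_f = 5.68 m ≈ 6.10 m ✓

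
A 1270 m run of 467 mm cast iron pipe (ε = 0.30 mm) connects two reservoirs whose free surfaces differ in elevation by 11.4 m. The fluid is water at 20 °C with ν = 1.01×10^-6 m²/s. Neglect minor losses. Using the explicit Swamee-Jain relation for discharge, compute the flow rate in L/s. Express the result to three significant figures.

Swamee-Jain (Type II): Q = -0.965·√(gD⁵h_f/L)·ln[ε/(3.7D) + √(3.17ν²L/(gD³h_f))]
√(gD⁵h_f/L) = √(9.81·0.467⁵·11.4/1270) = 0.04423
ε/(3.7D) = 1.74×10^-4; √(3.17ν²L/(gD³h_f)) = 1.90×10^-5
Q = -0.965·0.04423·ln(1.926×10^-4) = 0.3651 m³/s
Check: V = 2.13 m/s, Re = 9.86×10^5, f = 0.01820, h_f = 11.5 m ≈ 11.4 m ✓

Q ≈ 365 L/s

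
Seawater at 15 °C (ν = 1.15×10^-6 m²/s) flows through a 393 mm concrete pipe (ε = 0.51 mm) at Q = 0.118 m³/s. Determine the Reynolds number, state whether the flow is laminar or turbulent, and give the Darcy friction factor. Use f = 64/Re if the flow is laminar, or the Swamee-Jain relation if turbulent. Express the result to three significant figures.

Re ≈ 3.32×10^5; turbulent; f ≈ 0.0218

V = 4Q/(πD²) = 0.9728 m/s
Re = VD/ν = 0.9728·0.393/1.15×10^-6 = 3.32×10^5
Re > 4000 → turbulent; ε/D = 0.00130
Swamee-Jain: f = 0.02182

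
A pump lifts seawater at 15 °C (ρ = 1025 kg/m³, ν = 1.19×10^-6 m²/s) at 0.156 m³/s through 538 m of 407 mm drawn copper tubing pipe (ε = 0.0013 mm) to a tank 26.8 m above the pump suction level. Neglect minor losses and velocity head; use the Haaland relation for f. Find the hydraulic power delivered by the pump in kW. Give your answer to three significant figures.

P_hyd ≈ 44.1 kW

V = 4Q/(πD²) = 1.199 m/s; Re = 4.10×10^5; ε/D = 3.19×10^-6; f = 0.01357
h_f = f(L/D)V²/2g = 1.314 m
Total head H = z + h_f = 26.8 + 1.314 = 28.11 m
P_hyd = ρgQH = 1025·9.81·0.156·28.11 = 44.10 kW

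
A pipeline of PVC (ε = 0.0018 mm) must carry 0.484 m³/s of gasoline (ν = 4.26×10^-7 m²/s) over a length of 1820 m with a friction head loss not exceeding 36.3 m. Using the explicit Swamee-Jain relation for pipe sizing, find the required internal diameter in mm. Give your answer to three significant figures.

Swamee-Jain (Type III): D = 0.66·[ε^1.25·(LQ²/(gh_f))^4.75 + ν·Q^9.4·(L/(gh_f))^5.2]^0.04
LQ²/(gh_f) = 1.197; L/(gh_f) = 5.111
Term 1 = ε^1.25·(…)^4.75 = 1.55×10^-7; Term 2 = ν·Q^9.4·(…)^5.2 = 2.24×10^-6
D = 0.66·(1.55×10^-7 + 2.24×10^-6)^0.04 = 0.3933 m = 393 mm
Check: V = 3.98 m/s, Re = 3.68×10^6, f = 0.009687, h_f = 36.3 m ≈ 36.3 m ✓

D ≈ 393 mm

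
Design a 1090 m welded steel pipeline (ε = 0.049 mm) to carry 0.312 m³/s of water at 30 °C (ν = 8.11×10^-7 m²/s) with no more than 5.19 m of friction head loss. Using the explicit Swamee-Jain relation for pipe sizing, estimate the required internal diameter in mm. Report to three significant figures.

Swamee-Jain (Type III): D = 0.66·[ε^1.25·(LQ²/(gh_f))^4.75 + ν·Q^9.4·(L/(gh_f))^5.2]^0.04
LQ²/(gh_f) = 2.084; L/(gh_f) = 21.41
Term 1 = ε^1.25·(…)^4.75 = 1.34×10^-4; Term 2 = ν·Q^9.4·(…)^5.2 = 1.18×10^-4
D = 0.66·(1.34×10^-4 + 1.18×10^-4)^0.04 = 0.4738 m = 474 mm
Check: V = 1.77 m/s, Re = 1.03×10^6, f = 0.01352, h_f = 4.96 m ≈ 5.19 m ✓

D ≈ 474 mm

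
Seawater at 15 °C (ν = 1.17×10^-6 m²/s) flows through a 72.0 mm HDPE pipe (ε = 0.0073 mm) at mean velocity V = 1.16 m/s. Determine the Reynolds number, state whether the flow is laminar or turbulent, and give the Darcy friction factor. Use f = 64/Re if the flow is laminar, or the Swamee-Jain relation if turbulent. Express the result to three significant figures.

Re ≈ 7.14×10^4; turbulent; f ≈ 0.0197

Re = VD/ν = 1.160·0.0720/1.17×10^-6 = 7.14×10^4
Re > 4000 → turbulent; ε/D = 1.01×10^-4
Swamee-Jain: f = 0.01969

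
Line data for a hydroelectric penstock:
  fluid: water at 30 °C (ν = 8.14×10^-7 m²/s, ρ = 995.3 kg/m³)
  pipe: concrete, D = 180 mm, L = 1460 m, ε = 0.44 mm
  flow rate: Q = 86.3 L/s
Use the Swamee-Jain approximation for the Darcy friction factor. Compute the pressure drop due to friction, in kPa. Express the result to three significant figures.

V = 4Q/(πD²) = 4·0.0863/(π·0.180²) = 3.391 m/s
Re = VD/ν = 3.391·0.180/8.14×10^-7 = 7.50×10^5 → turbulent
ε/D = 0.44/180 = 0.00244
Swamee-Jain: f = 0.02502
h_f = f(L/D)V²/(2g) = 0.02502·(1460/0.180)·3.391²/(2·9.81) = 119.0 m
Δp = ρg·h_f = 995.3·9.81·119.0 = 1162 kPa

Δp ≈ 1160 kPa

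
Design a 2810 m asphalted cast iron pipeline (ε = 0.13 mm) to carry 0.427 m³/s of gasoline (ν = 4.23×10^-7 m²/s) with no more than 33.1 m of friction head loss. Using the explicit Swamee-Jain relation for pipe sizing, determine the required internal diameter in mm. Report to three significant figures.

D ≈ 462 mm

Swamee-Jain (Type III): D = 0.66·[ε^1.25·(LQ²/(gh_f))^4.75 + ν·Q^9.4·(L/(gh_f))^5.2]^0.04
LQ²/(gh_f) = 1.578; L/(gh_f) = 8.654
Term 1 = ε^1.25·(…)^4.75 = 1.21×10^-4; Term 2 = ν·Q^9.4·(…)^5.2 = 1.06×10^-5
D = 0.66·(1.21×10^-4 + 1.06×10^-5)^0.04 = 0.4617 m = 462 mm
Check: V = 2.55 m/s, Re = 2.78×10^6, f = 0.01510, h_f = 30.5 m ≈ 33.1 m ✓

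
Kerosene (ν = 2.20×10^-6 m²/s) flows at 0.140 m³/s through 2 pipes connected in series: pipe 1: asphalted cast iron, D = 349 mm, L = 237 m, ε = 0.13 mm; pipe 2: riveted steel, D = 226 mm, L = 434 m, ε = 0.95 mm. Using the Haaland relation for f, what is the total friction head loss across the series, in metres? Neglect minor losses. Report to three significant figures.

H ≈ 36.1 m

Pipe 1: V = 1.463 m/s, Re = 2.32×10^5, ε/D = 3.72×10^-4, f = 0.01768, h_1 = f(L/D)V²/2g = 1.310 m
Pipe 2: V = 3.490 m/s, Re = 3.59×10^5, ε/D = 0.00420, f = 0.02916, h_2 = f(L/D)V²/2g = 34.77 m
Series → Q common, losses add: H = Σh = 36.08 m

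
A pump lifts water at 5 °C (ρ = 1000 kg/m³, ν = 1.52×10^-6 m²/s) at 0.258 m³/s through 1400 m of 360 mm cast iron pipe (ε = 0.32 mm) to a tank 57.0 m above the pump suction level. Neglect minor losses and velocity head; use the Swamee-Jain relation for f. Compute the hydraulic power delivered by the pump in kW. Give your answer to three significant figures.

P_hyd ≈ 208 kW

V = 4Q/(πD²) = 2.535 m/s; Re = 6.00×10^5; ε/D = 8.89×10^-4; f = 0.01974
h_f = f(L/D)V²/2g = 25.14 m
Total head H = z + h_f = 57.0 + 25.14 = 82.14 m
P_hyd = ρgQH = 1000·9.81·0.258·82.14 = 207.9 kW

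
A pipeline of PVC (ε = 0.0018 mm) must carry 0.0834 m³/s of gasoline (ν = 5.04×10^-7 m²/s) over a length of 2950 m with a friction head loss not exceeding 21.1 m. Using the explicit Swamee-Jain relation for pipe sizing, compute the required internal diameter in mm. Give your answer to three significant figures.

D ≈ 253 mm

Swamee-Jain (Type III): D = 0.66·[ε^1.25·(LQ²/(gh_f))^4.75 + ν·Q^9.4·(L/(gh_f))^5.2]^0.04
LQ²/(gh_f) = 0.09913; L/(gh_f) = 14.25
Term 1 = ε^1.25·(…)^4.75 = 1.12×10^-12; Term 2 = ν·Q^9.4·(…)^5.2 = 3.64×10^-11
D = 0.66·(1.12×10^-12 + 3.64×10^-11)^0.04 = 0.2527 m = 253 mm
Check: V = 1.66 m/s, Re = 8.34×10^5, f = 0.01213, h_f = 20.0 m ≈ 21.1 m ✓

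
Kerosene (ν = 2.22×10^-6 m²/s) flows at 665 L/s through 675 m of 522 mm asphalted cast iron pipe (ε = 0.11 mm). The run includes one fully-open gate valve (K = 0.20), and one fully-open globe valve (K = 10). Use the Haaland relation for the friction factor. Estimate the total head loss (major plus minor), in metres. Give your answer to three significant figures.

V = 4Q/(πD²) = 3.107 m/s; V²/2g = 0.4921 m
Re = 7.31×10^5, ε/D = 2.11×10^-4 → f = 0.01498 (Haaland)
Major: h_f = f(L/D)·V²/2g = 0.01498·1293·0.4921 = 9.532 m
Minor: ΣK = 10.2; h_m = ΣK·V²/2g = 5.020 m
Total H_L = 9.532 + 5.020 = 14.55 m

H_L ≈ 14.6 m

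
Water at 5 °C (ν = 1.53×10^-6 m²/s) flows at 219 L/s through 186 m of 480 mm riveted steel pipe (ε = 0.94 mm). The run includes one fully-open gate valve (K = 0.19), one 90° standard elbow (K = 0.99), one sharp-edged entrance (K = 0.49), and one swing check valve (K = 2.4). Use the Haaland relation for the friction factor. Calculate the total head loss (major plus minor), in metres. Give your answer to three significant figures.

V = 4Q/(πD²) = 1.210 m/s; V²/2g = 0.07465 m
Re = 3.80×10^5, ε/D = 0.00196 → f = 0.02376 (Haaland)
Major: h_f = f(L/D)·V²/2g = 0.02376·387.5·0.07465 = 0.6875 m
Minor: ΣK = 4.07; h_m = ΣK·V²/2g = 0.3038 m
Total H_L = 0.6875 + 0.3038 = 0.9913 m

H_L ≈ 0.991 m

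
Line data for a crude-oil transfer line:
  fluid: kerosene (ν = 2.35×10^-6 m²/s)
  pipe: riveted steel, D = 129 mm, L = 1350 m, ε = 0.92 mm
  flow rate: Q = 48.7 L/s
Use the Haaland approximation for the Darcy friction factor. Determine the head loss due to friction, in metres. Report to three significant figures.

h_f ≈ 254 m

V = 4Q/(πD²) = 4·0.0487/(π·0.129²) = 3.726 m/s
Re = VD/ν = 3.726·0.129/2.35×10^-6 = 2.05×10^5 → turbulent
ε/D = 0.92/129 = 0.00713
Haaland: f = 0.03432
h_f = f(L/D)V²/(2g) = 0.03432·(1350/0.129)·3.726²/(2·9.81) = 254.2 m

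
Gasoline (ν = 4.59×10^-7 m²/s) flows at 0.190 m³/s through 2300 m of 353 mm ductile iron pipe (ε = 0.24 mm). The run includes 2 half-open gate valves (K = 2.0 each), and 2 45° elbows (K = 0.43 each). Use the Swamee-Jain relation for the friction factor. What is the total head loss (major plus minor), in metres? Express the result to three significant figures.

H_L ≈ 23.8 m

V = 4Q/(πD²) = 1.941 m/s; V²/2g = 0.1921 m
Re = 1.49×10^6, ε/D = 6.80×10^-4 → f = 0.01826 (Swamee-Jain)
Major: h_f = f(L/D)·V²/2g = 0.01826·6516·0.1921 = 22.86 m
Minor: ΣK = 4.86; h_m = ΣK·V²/2g = 0.9336 m
Total H_L = 22.86 + 0.9336 = 23.79 m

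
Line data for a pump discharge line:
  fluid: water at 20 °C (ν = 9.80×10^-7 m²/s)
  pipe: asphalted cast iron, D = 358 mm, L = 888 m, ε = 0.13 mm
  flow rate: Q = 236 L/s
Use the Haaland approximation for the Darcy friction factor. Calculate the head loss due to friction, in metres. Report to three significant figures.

V = 4Q/(πD²) = 4·0.236/(π·0.358²) = 2.345 m/s
Re = VD/ν = 2.345·0.358/9.80×10^-7 = 8.56×10^5 → turbulent
ε/D = 0.13/358 = 3.63×10^-4
Haaland: f = 0.01623
h_f = f(L/D)V²/(2g) = 0.01623·(888/0.358)·2.345²/(2·9.81) = 11.28 m

h_f ≈ 11.3 m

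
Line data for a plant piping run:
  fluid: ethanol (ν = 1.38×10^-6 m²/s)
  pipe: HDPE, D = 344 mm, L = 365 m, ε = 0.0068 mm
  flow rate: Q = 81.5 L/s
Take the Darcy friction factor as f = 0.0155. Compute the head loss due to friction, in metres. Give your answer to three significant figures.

V = 4Q/(πD²) = 4·0.0815/(π·0.344²) = 0.8769 m/s
h_f = f(L/D)V²/(2g) = 0.01550·(365/0.344)·0.8769²/(2·9.81) = 0.6446 m

h_f ≈ 0.645 m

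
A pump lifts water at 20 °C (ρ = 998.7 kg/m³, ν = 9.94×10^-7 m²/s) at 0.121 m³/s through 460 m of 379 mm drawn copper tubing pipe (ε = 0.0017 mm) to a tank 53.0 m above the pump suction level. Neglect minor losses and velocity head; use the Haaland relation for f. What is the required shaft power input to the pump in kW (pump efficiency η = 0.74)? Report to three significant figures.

V = 4Q/(πD²) = 1.073 m/s; Re = 4.09×10^5; ε/D = 4.49×10^-6; f = 0.01359
h_f = f(L/D)V²/2g = 0.9670 m
Total head H = z + h_f = 53.0 + 0.9670 = 53.97 m
P_hyd = ρgQH = 998.7·9.81·0.121·53.97 = 63.98 kW
P_shaft = P_hyd/η = 63.98/0.74 = 86.45 kW

P_shaft ≈ 86.5 kW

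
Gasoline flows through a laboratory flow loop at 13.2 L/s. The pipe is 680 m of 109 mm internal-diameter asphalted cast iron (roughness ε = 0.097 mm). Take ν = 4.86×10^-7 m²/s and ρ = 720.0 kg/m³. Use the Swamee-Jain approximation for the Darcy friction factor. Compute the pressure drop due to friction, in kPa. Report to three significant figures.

V = 4Q/(πD²) = 4·0.0132/(π·0.109²) = 1.415 m/s
Re = VD/ν = 1.415·0.109/4.86×10^-7 = 3.17×10^5 → turbulent
ε/D = 0.097/109 = 8.90×10^-4
Swamee-Jain: f = 0.02022
h_f = f(L/D)V²/(2g) = 0.02022·(680/0.109)·1.415²/(2·9.81) = 12.87 m
Δp = ρg·h_f = 720.0·9.81·12.87 = 90.88 kPa

Δp ≈ 90.9 kPa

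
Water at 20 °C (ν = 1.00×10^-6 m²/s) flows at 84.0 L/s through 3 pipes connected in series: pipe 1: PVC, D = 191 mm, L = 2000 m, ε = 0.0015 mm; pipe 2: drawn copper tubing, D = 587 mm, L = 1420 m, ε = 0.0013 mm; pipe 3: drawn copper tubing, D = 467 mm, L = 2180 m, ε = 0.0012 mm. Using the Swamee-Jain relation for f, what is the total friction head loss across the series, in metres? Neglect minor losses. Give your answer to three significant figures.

H ≈ 60.5 m

Pipe 1: V = 2.932 m/s, Re = 5.60×10^5, ε/D = 7.85×10^-6, f = 0.01297, h_1 = f(L/D)V²/2g = 59.47 m
Pipe 2: V = 0.3104 m/s, Re = 1.82×10^5, ε/D = 2.21×10^-6, f = 0.01584, h_2 = f(L/D)V²/2g = 0.1881 m
Pipe 3: V = 0.4904 m/s, Re = 2.29×10^5, ε/D = 2.57×10^-6, f = 0.01516, h_3 = f(L/D)V²/2g = 0.8672 m
Series → Q common, losses add: H = Σh = 60.53 m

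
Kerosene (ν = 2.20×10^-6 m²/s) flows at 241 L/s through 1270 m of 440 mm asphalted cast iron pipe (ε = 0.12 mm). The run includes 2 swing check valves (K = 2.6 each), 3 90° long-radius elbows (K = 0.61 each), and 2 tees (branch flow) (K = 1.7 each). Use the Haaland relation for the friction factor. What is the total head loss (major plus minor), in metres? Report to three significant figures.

H_L ≈ 7.44 m

V = 4Q/(πD²) = 1.585 m/s; V²/2g = 0.1280 m
Re = 3.17×10^5, ε/D = 2.73×10^-4 → f = 0.01652 (Haaland)
Major: h_f = f(L/D)·V²/2g = 0.01652·2886·0.1280 = 6.106 m
Minor: ΣK = 10.4; h_m = ΣK·V²/2g = 1.335 m
Total H_L = 6.106 + 1.335 = 7.442 m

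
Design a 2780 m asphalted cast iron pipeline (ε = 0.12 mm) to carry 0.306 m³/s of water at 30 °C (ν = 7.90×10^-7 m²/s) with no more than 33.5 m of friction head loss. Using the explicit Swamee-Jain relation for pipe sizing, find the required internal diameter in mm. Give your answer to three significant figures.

Swamee-Jain (Type III): D = 0.66·[ε^1.25·(LQ²/(gh_f))^4.75 + ν·Q^9.4·(L/(gh_f))^5.2]^0.04
LQ²/(gh_f) = 0.7921; L/(gh_f) = 8.459
Term 1 = ε^1.25·(…)^4.75 = 4.15×10^-6; Term 2 = ν·Q^9.4·(…)^5.2 = 7.68×10^-7
D = 0.66·(4.15×10^-6 + 7.68×10^-7)^0.04 = 0.4048 m = 405 mm
Check: V = 2.38 m/s, Re = 1.22×10^6, f = 0.01560, h_f = 30.9 m ≈ 33.5 m ✓

D ≈ 405 mm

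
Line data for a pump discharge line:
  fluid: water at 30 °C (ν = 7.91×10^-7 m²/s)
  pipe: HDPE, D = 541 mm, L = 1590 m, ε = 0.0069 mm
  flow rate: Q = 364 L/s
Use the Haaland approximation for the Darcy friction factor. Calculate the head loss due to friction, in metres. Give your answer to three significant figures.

h_f ≈ 4.39 m

V = 4Q/(πD²) = 4·0.364/(π·0.541²) = 1.583 m/s
Re = VD/ν = 1.583·0.541/7.91×10^-7 = 1.08×10^6 → turbulent
ε/D = 0.0069/541 = 1.28×10^-5
Haaland: f = 0.01168
h_f = f(L/D)V²/(2g) = 0.01168·(1590/0.541)·1.583²/(2·9.81) = 4.387 m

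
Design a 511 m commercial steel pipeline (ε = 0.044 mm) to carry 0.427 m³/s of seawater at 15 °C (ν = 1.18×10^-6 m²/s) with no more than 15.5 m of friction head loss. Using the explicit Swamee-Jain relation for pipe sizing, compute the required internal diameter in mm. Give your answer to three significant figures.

Swamee-Jain (Type III): D = 0.66·[ε^1.25·(LQ²/(gh_f))^4.75 + ν·Q^9.4·(L/(gh_f))^5.2]^0.04
LQ²/(gh_f) = 0.6127; L/(gh_f) = 3.361
Term 1 = ε^1.25·(…)^4.75 = 3.50×10^-7; Term 2 = ν·Q^9.4·(…)^5.2 = 2.16×10^-7
D = 0.66·(3.50×10^-7 + 2.16×10^-7)^0.04 = 0.3712 m = 371 mm
Check: V = 3.94 m/s, Re = 1.24×10^6, f = 0.01356, h_f = 14.8 m ≈ 15.5 m ✓

D ≈ 371 mm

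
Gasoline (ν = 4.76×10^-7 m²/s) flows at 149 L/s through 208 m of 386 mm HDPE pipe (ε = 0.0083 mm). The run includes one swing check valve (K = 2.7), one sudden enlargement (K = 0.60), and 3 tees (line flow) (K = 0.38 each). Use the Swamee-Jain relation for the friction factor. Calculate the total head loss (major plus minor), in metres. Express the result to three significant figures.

V = 4Q/(πD²) = 1.273 m/s; V²/2g = 0.08263 m
Re = 1.03×10^6, ε/D = 2.15×10^-5 → f = 0.01206 (Swamee-Jain)
Major: h_f = f(L/D)·V²/2g = 0.01206·538.9·0.08263 = 0.5371 m
Minor: ΣK = 4.44; h_m = ΣK·V²/2g = 0.3669 m
Total H_L = 0.5371 + 0.3669 = 0.9040 m

H_L ≈ 0.904 m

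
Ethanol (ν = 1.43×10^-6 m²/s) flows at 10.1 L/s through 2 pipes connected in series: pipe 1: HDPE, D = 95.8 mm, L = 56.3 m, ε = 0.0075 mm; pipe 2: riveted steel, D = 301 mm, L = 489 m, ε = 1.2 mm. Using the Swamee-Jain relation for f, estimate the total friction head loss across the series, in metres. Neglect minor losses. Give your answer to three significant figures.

Pipe 1: V = 1.401 m/s, Re = 9.39×10^4, ε/D = 7.83×10^-5, f = 0.01855, h_1 = f(L/D)V²/2g = 1.091 m
Pipe 2: V = 0.1419 m/s, Re = 2.99×10^4, ε/D = 0.00399, f = 0.03208, h_2 = f(L/D)V²/2g = 0.05352 m
Series → Q common, losses add: H = Σh = 1.144 m

H ≈ 1.14 m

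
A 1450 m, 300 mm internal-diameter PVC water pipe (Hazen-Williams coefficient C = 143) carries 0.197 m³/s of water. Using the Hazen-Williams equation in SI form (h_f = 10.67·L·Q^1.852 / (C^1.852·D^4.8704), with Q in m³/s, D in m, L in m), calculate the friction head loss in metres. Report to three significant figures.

h_f = 10.67·1450·0.197^1.852 / (143^1.852·0.300^4.8704) = 27.41 m

h_f ≈ 27.4 m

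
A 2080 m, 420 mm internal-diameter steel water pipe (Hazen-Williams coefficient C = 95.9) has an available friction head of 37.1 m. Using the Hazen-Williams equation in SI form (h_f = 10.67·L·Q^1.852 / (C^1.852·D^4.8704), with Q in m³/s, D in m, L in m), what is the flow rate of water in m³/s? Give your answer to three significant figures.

Q ≈ 0.310 m³/s

Rearranging: Q = [h_f·C^1.852·D^4.8704 / (10.67·L)]^(1/1.852)
Q = [37.1·95.9^1.852·0.420^4.8704 / (10.67·2080)]^0.540 = 0.3102 m³/s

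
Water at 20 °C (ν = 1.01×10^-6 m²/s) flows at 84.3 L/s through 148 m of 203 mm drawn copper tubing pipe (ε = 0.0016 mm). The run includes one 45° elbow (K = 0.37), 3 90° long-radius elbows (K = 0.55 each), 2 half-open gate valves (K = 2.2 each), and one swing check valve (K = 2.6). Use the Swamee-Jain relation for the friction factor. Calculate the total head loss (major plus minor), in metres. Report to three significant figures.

V = 4Q/(πD²) = 2.605 m/s; V²/2g = 0.3458 m
Re = 5.24×10^5, ε/D = 7.88×10^-6 → f = 0.01311 (Swamee-Jain)
Major: h_f = f(L/D)·V²/2g = 0.01311·729.1·0.3458 = 3.306 m
Minor: ΣK = 9.02; h_m = ΣK·V²/2g = 3.119 m
Total H_L = 3.306 + 3.119 = 6.425 m

H_L ≈ 6.42 m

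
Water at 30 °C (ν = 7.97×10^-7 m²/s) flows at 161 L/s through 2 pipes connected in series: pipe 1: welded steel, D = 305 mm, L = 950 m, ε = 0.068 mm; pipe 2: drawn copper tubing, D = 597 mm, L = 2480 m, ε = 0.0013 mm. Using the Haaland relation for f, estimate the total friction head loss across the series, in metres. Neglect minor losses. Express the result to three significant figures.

H ≈ 12.5 m

Pipe 1: V = 2.204 m/s, Re = 8.43×10^5, ε/D = 2.23×10^-4, f = 0.01498, h_1 = f(L/D)V²/2g = 11.55 m
Pipe 2: V = 0.5752 m/s, Re = 4.31×10^5, ε/D = 2.18×10^-6, f = 0.01344, h_2 = f(L/D)V²/2g = 0.9413 m
Series → Q common, losses add: H = Σh = 12.49 m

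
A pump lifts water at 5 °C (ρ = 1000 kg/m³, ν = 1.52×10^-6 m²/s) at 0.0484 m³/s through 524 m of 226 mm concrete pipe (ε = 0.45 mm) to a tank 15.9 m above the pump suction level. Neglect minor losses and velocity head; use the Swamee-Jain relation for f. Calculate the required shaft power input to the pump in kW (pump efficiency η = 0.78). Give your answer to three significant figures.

P_shaft ≈ 12.3 kW

V = 4Q/(πD²) = 1.207 m/s; Re = 1.79×10^5; ε/D = 0.00199; f = 0.02456
h_f = f(L/D)V²/2g = 4.226 m
Total head H = z + h_f = 15.9 + 4.226 = 20.13 m
P_hyd = ρgQH = 1000·9.81·0.0484·20.13 = 9.556 kW
P_shaft = P_hyd/η = 9.556/0.78 = 12.25 kW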